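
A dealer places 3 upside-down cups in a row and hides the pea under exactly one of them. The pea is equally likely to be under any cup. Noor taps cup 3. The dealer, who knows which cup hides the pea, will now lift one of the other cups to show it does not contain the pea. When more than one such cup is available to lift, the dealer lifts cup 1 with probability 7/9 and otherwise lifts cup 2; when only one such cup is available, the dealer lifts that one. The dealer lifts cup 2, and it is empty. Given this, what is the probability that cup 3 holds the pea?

2/11

Condition on the true location of the pea.
If it is under cup 1 (prior 1/3): only cup 2 is available, probability 1; weight (1/3)·1 = 1/3.
If it is under cup 2 (prior 1/3): the dealer opened cup 2, so this case is ruled out; weight (1/3)·0 = 0.
If it is under cup 3 (prior 1/3): cup 1 is available but not opened, probability 2/9; weight (1/3)·(2/9) = 2/27.
The weights sum to 11/27.
So P(the pea under cup 3 | the dealer opened cup 2) = (2/27) / (11/27) = 2/11.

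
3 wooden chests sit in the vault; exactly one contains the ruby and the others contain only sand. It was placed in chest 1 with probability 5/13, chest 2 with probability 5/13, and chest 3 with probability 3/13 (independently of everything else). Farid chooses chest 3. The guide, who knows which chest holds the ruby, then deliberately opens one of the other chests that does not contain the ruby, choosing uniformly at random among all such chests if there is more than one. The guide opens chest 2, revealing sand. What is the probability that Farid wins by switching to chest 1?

Condition on the true location of the ruby.
If it is in chest 1 (prior 5/13): the guide has no choice, probability 1; weight (5/13)·1 = 5/13.
If it is in chest 2 (prior 5/13): the guide opened chest 2, so this case is ruled out; weight (5/13)·0 = 0.
If it is in chest 3 (prior 3/13): the guide has 2 equally likely choices, so probability 1/2; weight (3/13)·(1/2) = 3/26.
The weights sum to 1/2.
So P(the ruby in chest 1 | the guide opened chest 2) = (5/13) / (1/2) = 10/13.

10/13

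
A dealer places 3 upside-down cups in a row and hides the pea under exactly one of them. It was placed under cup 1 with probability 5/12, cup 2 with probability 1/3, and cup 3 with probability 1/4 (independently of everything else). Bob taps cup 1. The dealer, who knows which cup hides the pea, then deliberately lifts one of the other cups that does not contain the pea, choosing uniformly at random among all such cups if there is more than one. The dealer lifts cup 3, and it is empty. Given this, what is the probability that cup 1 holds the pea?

5/13

Consider each possible location of the pea in turn.
If it is under cup 1 (prior 5/12): the dealer has 2 equally likely choices, so probability 1/2; weight (5/12)·(1/2) = 5/24.
If it is under cup 2 (prior 1/3): the dealer has no choice, probability 1; weight (1/3)·1 = 1/3.
If it is under cup 3 (prior 1/4): the dealer opened cup 3, so this case is ruled out; weight (1/4)·0 = 0.
The weights sum to 13/24.
So P(the pea under cup 1 | the dealer opened cup 3) = (5/24) / (13/24) = 5/13.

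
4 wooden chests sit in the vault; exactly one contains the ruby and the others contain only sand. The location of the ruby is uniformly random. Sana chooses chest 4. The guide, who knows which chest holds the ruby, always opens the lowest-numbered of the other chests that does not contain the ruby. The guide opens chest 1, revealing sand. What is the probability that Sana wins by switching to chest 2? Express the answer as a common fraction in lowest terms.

1/3

Consider each possible location of the ruby in turn.
If it is in chest 1 (prior 1/4): the guide opened chest 1, so this case is ruled out; weight (1/4)·0 = 0.
If it is in any of chests 2, 3, and 4 (prior 1/4 each): chest 1 is the lowest-numbered option available, probability 1; weight (1/4)·1 = 1/4 each.
The weights sum to 3/4.
So P(the ruby in chest 2 | the guide opened chest 1) = (1/4) / (3/4) = 1/3.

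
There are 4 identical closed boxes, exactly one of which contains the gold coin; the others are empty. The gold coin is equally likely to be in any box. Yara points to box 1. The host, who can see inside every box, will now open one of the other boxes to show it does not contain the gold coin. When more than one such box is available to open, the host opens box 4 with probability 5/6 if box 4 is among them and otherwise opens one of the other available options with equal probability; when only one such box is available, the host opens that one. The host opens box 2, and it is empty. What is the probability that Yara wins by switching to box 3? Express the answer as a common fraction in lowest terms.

Consider each possible location of the gold coin in turn.
If it is in box 1 (prior 1/4): box 4 is available but not opened; box 2 gets probability (1 − 5/6)/2 = 1/12; weight (1/4)·(1/12) = 1/48.
If it is in box 2 (prior 1/4): the host opened box 2, so this case is ruled out; weight (1/4)·0 = 0.
If it is in box 3 (prior 1/4): box 4 is available but not opened, probability 1/6; weight (1/4)·(1/6) = 1/24.
If it is in box 4 (prior 1/4): box 4 holds the prize so is unavailable; the host chooses uniformly among the 2 others, probability 1/2; weight (1/4)·(1/2) = 1/8.
The weights sum to 3/16.
So P(the gold coin in box 3 | the host opened box 2) = (1/24) / (3/16) = 2/9.

2/9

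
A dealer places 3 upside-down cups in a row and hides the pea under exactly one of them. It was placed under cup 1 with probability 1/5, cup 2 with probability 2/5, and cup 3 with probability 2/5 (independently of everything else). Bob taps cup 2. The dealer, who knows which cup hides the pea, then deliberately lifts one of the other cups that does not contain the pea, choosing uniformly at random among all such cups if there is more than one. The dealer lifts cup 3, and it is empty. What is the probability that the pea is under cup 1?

1/2

Apply Bayes' rule, conditioning on where the pea actually is.
If it is under cup 1 (prior 1/5): the dealer has no choice, probability 1; weight (1/5)·1 = 1/5.
If it is under cup 2 (prior 2/5): the dealer has 2 equally likely choices, so probability 1/2; weight (2/5)·(1/2) = 1/5.
If it is under cup 3 (prior 2/5): the dealer opened cup 3, so this case is ruled out; weight (2/5)·0 = 0.
The weights sum to 2/5.
So P(the pea under cup 1 | the dealer opened cup 3) = (1/5) / (2/5) = 1/2.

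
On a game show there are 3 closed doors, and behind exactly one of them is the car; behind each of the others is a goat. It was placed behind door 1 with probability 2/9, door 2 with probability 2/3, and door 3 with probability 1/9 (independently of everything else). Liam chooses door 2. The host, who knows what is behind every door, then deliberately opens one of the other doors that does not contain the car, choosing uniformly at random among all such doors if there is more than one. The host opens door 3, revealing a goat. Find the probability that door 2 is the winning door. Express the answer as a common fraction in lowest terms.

3/5

Apply Bayes' rule, conditioning on where the car actually is.
If it is behind door 1 (prior 2/9): the host has no choice, probability 1; weight (2/9)·1 = 2/9.
If it is behind door 2 (prior 2/3): the host has 2 equally likely choices, so probability 1/2; weight (2/3)·(1/2) = 1/3.
If it is behind door 3 (prior 1/9): the host opened door 3, so this case is ruled out; weight (1/9)·0 = 0.
The weights sum to 5/9.
So P(the car behind door 2 | the host opened door 3) = (1/3) / (5/9) = 3/5.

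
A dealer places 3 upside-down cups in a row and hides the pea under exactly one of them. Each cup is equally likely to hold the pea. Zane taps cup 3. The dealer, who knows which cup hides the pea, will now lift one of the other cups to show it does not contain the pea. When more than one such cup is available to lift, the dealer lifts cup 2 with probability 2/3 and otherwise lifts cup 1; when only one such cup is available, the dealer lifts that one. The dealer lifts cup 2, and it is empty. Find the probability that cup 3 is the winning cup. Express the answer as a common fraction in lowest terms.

2/5

Consider each possible location of the pea in turn.
If it is under cup 1 (prior 1/3): only cup 2 is available, probability 1; weight (1/3)·1 = 1/3.
If it is under cup 2 (prior 1/3): the dealer opened cup 2, so this case is ruled out; weight (1/3)·0 = 0.
If it is under cup 3 (prior 1/3): cup 2 is available, opened with probability 2/3; weight (1/3)·(2/3) = 2/9.
The weights sum to 5/9.
So P(the pea under cup 3 | the dealer opened cup 2) = (2/9) / (5/9) = 2/5.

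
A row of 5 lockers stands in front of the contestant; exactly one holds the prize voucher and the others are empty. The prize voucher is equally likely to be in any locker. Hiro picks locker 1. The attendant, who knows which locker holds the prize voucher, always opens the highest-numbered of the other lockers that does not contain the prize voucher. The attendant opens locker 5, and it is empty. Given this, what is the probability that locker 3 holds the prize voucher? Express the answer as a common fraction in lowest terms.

Condition on the true location of the prize voucher.
If it is in any of lockers 1, 2, 3, and 4 (prior 1/5 each): locker 5 is the highest-numbered option available, probability 1; weight (1/5)·1 = 1/5 each.
If it is in locker 5 (prior 1/5): the attendant opened locker 5, so this case is ruled out; weight (1/5)·0 = 0.
The weights sum to 4/5.
So P(the prize voucher in locker 3 | the attendant opened locker 5) = (1/5) / (4/5) = 1/4.

1/4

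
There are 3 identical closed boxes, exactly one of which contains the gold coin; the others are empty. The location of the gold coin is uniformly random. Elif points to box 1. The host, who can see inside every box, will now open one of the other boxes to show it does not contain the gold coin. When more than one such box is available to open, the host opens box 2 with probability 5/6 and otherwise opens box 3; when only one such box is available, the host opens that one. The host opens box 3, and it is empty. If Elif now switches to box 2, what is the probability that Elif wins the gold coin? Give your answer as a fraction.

Consider each possible location of the gold coin in turn.
If it is in box 1 (prior 1/3): box 2 is available but not opened, probability 1/6; weight (1/3)·(1/6) = 1/18.
If it is in box 2 (prior 1/3): only box 3 is available, probability 1; weight (1/3)·1 = 1/3.
If it is in box 3 (prior 1/3): the host opened box 3, so this case is ruled out; weight (1/3)·0 = 0.
The weights sum to 7/18.
So P(the gold coin in box 2 | the host opened box 3) = (1/3) / (7/18) = 6/7.

6/7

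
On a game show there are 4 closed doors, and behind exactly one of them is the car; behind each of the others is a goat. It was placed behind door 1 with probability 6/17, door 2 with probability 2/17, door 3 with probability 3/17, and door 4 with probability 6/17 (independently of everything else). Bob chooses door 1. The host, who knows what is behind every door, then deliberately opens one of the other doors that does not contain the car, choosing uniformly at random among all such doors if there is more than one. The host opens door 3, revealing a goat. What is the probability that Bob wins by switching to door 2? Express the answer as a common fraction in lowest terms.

Condition on the true location of the car.
If it is behind door 1 (prior 6/17): the host has 3 equally likely choices, so probability 1/3; weight (6/17)·(1/3) = 2/17.
If it is behind door 2 (prior 2/17): the host has 2 equally likely choices, so probability 1/2; weight (2/17)·(1/2) = 1/17.
If it is behind door 3 (prior 3/17): the host opened door 3, so this case is ruled out; weight (3/17)·0 = 0.
If it is behind door 4 (prior 6/17): the host has 2 equally likely choices, so probability 1/2; weight (6/17)·(1/2) = 3/17.
The weights sum to 6/17.
So P(the car behind door 2 | the host opened door 3) = (1/17) / (6/17) = 1/6.

1/6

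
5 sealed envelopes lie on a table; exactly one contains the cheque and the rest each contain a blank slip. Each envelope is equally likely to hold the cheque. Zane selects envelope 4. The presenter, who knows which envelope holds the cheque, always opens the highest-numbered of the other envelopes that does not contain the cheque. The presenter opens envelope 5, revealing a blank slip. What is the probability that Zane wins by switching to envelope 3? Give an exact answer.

Apply Bayes' rule, conditioning on where the cheque actually is.
If it is in any of envelopes 1, 2, 3, and 4 (prior 1/5 each): envelope 5 is the highest-numbered option available, probability 1; weight (1/5)·1 = 1/5 each.
If it is in envelope 5 (prior 1/5): the presenter opened envelope 5, so this case is ruled out; weight (1/5)·0 = 0.
The weights sum to 4/5.
So P(the cheque in envelope 3 | the presenter opened envelope 5) = (1/5) / (4/5) = 1/4.

1/4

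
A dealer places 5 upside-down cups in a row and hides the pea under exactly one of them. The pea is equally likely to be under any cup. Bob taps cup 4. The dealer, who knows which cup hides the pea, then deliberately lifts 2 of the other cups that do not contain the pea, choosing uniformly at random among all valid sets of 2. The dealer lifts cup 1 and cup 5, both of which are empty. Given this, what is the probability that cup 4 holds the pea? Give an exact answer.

Apply Bayes' rule, conditioning on where the pea actually is.
If it is under either of cups 1 and 5 (prior 1/5 each): that cup was opened and seen not to hold the prize — ruled out; weight (1/5)·0 = 0 each.
If it is under either of cups 2 and 3 (prior 1/5 each): the dealer has 3 equally likely choices, so probability 1/3; weight (1/5)·(1/3) = 1/15 each.
If it is under cup 4 (prior 1/5): the dealer has 6 equally likely choices, so probability 1/6; weight (1/5)·(1/6) = 1/30.
The weights sum to 1/6.
So P(the pea under cup 4 | the dealer opened cup 1 and cup 5) = (1/30) / (1/6) = 1/5.

1/5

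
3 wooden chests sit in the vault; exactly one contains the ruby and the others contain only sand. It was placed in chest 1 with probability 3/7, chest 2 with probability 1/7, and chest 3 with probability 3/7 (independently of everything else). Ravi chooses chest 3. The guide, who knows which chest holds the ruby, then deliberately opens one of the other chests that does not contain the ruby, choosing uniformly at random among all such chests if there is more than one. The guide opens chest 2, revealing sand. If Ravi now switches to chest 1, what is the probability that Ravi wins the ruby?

2/3

Apply Bayes' rule, conditioning on where the ruby actually is.
If it is in chest 1 (prior 3/7): the guide has no choice, probability 1; weight (3/7)·1 = 3/7.
If it is in chest 2 (prior 1/7): the guide opened chest 2, so this case is ruled out; weight (1/7)·0 = 0.
If it is in chest 3 (prior 3/7): the guide has 2 equally likely choices, so probability 1/2; weight (3/7)·(1/2) = 3/14.
The weights sum to 9/14.
So P(the ruby in chest 1 | the guide opened chest 2) = (3/7) / (9/14) = 2/3.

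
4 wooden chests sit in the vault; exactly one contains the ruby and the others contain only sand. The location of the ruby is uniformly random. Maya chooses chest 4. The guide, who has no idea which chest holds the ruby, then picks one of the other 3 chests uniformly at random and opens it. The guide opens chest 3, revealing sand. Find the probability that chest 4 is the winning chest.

1/3

Because the guide chose which chest to open without knowing where the ruby is, the choice is independent of the prize location. Learning that chest 3 does not hold the ruby simply rules out that one location and leaves the remaining 3 chests still equally likely by symmetry.
So P(the ruby in chest 4) = 1/3.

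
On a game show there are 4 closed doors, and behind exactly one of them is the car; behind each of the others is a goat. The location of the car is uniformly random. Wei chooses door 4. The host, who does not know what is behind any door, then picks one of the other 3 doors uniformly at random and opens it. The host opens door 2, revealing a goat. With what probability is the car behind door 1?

1/3

Apply Bayes' rule, conditioning on where the car actually is.
If it is behind any of doors 1, 3, and 4 (prior 1/4 each): the host picks door 2 with probability 1/3 regardless, and it is not the prize; weight (1/4)·(1/3) = 1/12 each.
If it is behind door 2 (prior 1/4): the host opened door 2, so this case is ruled out; weight (1/4)·0 = 0.
The weights sum to 1/4.
So P(the car behind door 1 | the host opened door 2) = (1/12) / (1/4) = 1/3.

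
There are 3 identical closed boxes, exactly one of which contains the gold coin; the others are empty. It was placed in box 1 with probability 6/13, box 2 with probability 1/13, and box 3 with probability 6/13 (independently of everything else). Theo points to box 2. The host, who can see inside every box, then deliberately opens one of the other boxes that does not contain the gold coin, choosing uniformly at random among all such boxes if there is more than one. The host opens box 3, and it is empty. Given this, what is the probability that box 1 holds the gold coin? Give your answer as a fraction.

12/13

Consider each possible location of the gold coin in turn.
If it is in box 1 (prior 6/13): the host has no choice, probability 1; weight (6/13)·1 = 6/13.
If it is in box 2 (prior 1/13): the host has 2 equally likely choices, so probability 1/2; weight (1/13)·(1/2) = 1/26.
If it is in box 3 (prior 6/13): the host opened box 3, so this case is ruled out; weight (6/13)·0 = 0.
The weights sum to 1/2.
So P(the gold coin in box 1 | the host opened box 3) = (6/13) / (1/2) = 12/13.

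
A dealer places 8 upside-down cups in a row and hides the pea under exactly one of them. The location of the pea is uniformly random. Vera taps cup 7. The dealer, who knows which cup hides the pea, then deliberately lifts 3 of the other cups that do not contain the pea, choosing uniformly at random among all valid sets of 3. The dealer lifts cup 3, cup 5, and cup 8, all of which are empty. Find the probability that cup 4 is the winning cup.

7/32

Consider each possible location of the pea in turn.
If it is under any of cups 1, 2, 4, and 6 (prior 1/8 each): the dealer has 20 equally likely choices, so probability 1/20; weight (1/8)·(1/20) = 1/160 each.
If it is under any of cups 3, 5, and 8 (prior 1/8 each): that cup was opened and seen not to hold the prize — ruled out; weight (1/8)·0 = 0 each.
If it is under cup 7 (prior 1/8): the dealer has 35 equally likely choices, so probability 1/35; weight (1/8)·(1/35) = 1/280.
The weights sum to 1/35.
So P(the pea under cup 4 | the dealer opened cup 3, cup 5, and cup 8) = (1/160) / (1/35) = 7/32.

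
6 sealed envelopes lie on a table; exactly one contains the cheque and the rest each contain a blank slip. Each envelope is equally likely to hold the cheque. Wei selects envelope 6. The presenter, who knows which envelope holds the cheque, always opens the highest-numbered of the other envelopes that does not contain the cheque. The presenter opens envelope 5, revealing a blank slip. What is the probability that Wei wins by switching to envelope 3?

Apply Bayes' rule, conditioning on where the cheque actually is.
If it is in any of envelopes 1, 2, 3, 4, and 6 (prior 1/6 each): envelope 5 is the highest-numbered option available, probability 1; weight (1/6)·1 = 1/6 each.
If it is in envelope 5 (prior 1/6): the presenter opened envelope 5, so this case is ruled out; weight (1/6)·0 = 0.
The weights sum to 5/6.
So P(the cheque in envelope 3 | the presenter opened envelope 5) = (1/6) / (5/6) = 1/5.

1/5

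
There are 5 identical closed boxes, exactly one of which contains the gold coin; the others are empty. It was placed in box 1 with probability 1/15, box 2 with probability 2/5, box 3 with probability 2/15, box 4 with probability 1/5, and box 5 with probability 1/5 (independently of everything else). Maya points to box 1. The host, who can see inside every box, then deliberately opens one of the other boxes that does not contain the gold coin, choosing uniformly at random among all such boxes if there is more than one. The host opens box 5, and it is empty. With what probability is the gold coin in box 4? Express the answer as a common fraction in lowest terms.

12/47

Condition on the true location of the gold coin.
If it is in box 1 (prior 1/15): the host has 4 equally likely choices, so probability 1/4; weight (1/15)·(1/4) = 1/60.
If it is in box 2 (prior 2/5): the host has 3 equally likely choices, so probability 1/3; weight (2/5)·(1/3) = 2/15.
If it is in box 3 (prior 2/15): the host has 3 equally likely choices, so probability 1/3; weight (2/15)·(1/3) = 2/45.
If it is in box 4 (prior 1/5): the host has 3 equally likely choices, so probability 1/3; weight (1/5)·(1/3) = 1/15.
If it is in box 5 (prior 1/5): the host opened box 5, so this case is ruled out; weight (1/5)·0 = 0.
The weights sum to 47/180.
So P(the gold coin in box 4 | the host opened box 5) = (1/15) / (47/180) = 12/47.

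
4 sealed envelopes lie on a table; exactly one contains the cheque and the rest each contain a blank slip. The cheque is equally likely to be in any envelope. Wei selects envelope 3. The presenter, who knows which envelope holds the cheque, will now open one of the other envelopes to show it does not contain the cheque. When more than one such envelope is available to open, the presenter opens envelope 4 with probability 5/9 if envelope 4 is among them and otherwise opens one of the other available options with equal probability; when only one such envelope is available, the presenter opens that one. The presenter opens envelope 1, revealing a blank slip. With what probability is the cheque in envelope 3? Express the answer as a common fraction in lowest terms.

4/21

Apply Bayes' rule, conditioning on where the cheque actually is.
If it is in envelope 1 (prior 1/4): the presenter opened envelope 1, so this case is ruled out; weight (1/4)·0 = 0.
If it is in envelope 2 (prior 1/4): envelope 4 is available but not opened, probability 4/9; weight (1/4)·(4/9) = 1/9.
If it is in envelope 3 (prior 1/4): envelope 4 is available but not opened; envelope 1 gets probability (1 − 5/9)/2 = 2/9; weight (1/4)·(2/9) = 1/18.
If it is in envelope 4 (prior 1/4): envelope 4 holds the prize so is unavailable; the presenter chooses uniformly among the 2 others, probability 1/2; weight (1/4)·(1/2) = 1/8.
The weights sum to 7/24.
So P(the cheque in envelope 3 | the presenter opened envelope 1) = (1/18) / (7/24) = 4/21.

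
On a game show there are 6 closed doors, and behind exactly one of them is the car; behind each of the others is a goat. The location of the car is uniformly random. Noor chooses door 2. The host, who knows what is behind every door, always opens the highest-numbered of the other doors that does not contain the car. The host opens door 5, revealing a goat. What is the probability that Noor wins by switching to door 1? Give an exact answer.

0

Apply Bayes' rule, conditioning on where the car actually is.
If it is behind any of doors 1, 2, 3, and 4 (prior 1/6 each): the host would have opened door 6 instead, probability 0; weight (1/6)·0 = 0 each.
If it is behind door 5 (prior 1/6): the host opened door 5, so this case is ruled out; weight (1/6)·0 = 0.
If it is behind door 6 (prior 1/6): door 5 is the highest-numbered option available, probability 1; weight (1/6)·1 = 1/6.
The weights sum to 1/6.
So P(the car behind door 1 | the host opened door 5) = 0 / (1/6) = 0.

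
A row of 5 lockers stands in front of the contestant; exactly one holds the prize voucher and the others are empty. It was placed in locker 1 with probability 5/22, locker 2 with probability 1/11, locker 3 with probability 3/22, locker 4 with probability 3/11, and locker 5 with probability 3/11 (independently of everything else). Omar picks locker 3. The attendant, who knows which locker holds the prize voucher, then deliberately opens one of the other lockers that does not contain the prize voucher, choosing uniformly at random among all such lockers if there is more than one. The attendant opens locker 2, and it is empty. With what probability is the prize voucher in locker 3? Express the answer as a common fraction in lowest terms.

9/77

Consider each possible location of the prize voucher in turn.
If it is in locker 1 (prior 5/22): the attendant has 3 equally likely choices, so probability 1/3; weight (5/22)·(1/3) = 5/66.
If it is in locker 2 (prior 1/11): the attendant opened locker 2, so this case is ruled out; weight (1/11)·0 = 0.
If it is in locker 3 (prior 3/22): the attendant has 4 equally likely choices, so probability 1/4; weight (3/22)·(1/4) = 3/88.
If it is in either of lockers 4 and 5 (prior 3/11 each): the attendant has 3 equally likely choices, so probability 1/3; weight (3/11)·(1/3) = 1/11 each.
The weights sum to 7/24.
So P(the prize voucher in locker 3 | the attendant opened locker 2) = (3/88) / (7/24) = 9/77.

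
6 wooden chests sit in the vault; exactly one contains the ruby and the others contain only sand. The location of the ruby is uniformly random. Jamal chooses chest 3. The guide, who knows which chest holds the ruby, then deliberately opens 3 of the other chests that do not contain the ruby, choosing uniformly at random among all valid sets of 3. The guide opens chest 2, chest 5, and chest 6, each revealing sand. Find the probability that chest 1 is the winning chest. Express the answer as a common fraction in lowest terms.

Consider each possible location of the ruby in turn.
If it is in either of chests 1 and 4 (prior 1/6 each): the guide has 4 equally likely choices, so probability 1/4; weight (1/6)·(1/4) = 1/24 each.
If it is in any of chests 2, 5, and 6 (prior 1/6 each): that chest was opened and seen not to hold the prize — ruled out; weight (1/6)·0 = 0 each.
If it is in chest 3 (prior 1/6): the guide has 10 equally likely choices, so probability 1/10; weight (1/6)·(1/10) = 1/60.
The weights sum to 1/10.
So P(the ruby in chest 1 | the guide opened chest 2, chest 5, and chest 6) = (1/24) / (1/10) = 5/12.

5/12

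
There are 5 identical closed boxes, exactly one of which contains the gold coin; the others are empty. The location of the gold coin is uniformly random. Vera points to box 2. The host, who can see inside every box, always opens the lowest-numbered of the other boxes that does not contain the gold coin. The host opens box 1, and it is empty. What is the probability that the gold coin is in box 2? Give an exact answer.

Consider each possible location of the gold coin in turn.
If it is in box 1 (prior 1/5): the host opened box 1, so this case is ruled out; weight (1/5)·0 = 0.
If it is in any of boxes 2, 3, 4, and 5 (prior 1/5 each): box 1 is the lowest-numbered option available, probability 1; weight (1/5)·1 = 1/5 each.
The weights sum to 4/5.
So P(the gold coin in box 2 | the host opened box 1) = (1/5) / (4/5) = 1/4.

1/4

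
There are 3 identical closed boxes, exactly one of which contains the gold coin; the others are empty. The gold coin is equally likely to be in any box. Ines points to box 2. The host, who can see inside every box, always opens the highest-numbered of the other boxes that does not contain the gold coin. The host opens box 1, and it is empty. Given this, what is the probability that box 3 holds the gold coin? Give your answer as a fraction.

1

Consider each possible location of the gold coin in turn.
If it is in box 1 (prior 1/3): the host opened box 1, so this case is ruled out; weight (1/3)·0 = 0.
If it is in box 2 (prior 1/3): the host would have opened box 3 instead, probability 0; weight (1/3)·0 = 0.
If it is in box 3 (prior 1/3): box 1 is the highest-numbered option available, probability 1; weight (1/3)·1 = 1/3.
The weights sum to 1/3.
So P(the gold coin in box 3 | the host opened box 1) = (1/3) / (1/3) = 1.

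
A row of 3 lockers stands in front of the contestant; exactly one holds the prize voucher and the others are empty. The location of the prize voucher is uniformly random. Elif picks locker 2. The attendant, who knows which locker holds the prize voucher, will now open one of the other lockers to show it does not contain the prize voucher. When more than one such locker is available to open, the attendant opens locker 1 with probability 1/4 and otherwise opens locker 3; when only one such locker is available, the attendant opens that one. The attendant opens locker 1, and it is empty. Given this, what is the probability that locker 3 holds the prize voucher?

Apply Bayes' rule, conditioning on where the prize voucher actually is.
If it is in locker 1 (prior 1/3): the attendant opened locker 1, so this case is ruled out; weight (1/3)·0 = 0.
If it is in locker 2 (prior 1/3): locker 1 is available, opened with probability 1/4; weight (1/3)·(1/4) = 1/12.
If it is in locker 3 (prior 1/3): only locker 1 is available, probability 1; weight (1/3)·1 = 1/3.
The weights sum to 5/12.
So P(the prize voucher in locker 3 | the attendant opened locker 1) = (1/3) / (5/12) = 4/5.

4/5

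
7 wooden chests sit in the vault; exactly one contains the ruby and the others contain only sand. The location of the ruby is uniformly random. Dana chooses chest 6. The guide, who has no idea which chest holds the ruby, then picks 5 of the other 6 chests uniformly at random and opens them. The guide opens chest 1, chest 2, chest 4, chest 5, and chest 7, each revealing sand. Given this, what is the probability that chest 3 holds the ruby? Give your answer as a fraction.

1/2

Apply Bayes' rule, conditioning on where the ruby actually is.
If it is in any of chests 1, 2, 4, 5, and 7 (prior 1/7 each): that chest was opened and seen not to hold the prize — ruled out; weight (1/7)·0 = 0 each.
If it is in either of chests 3 and 6 (prior 1/7 each): the guide picks exactly this set with probability 1/6 regardless, and none is the prize; weight (1/7)·(1/6) = 1/42 each.
The weights sum to 1/21.
So P(the ruby in chest 3 | the guide opened chest 1, chest 2, chest 4, chest 5, and chest 7) = (1/42) / (1/21) = 1/2.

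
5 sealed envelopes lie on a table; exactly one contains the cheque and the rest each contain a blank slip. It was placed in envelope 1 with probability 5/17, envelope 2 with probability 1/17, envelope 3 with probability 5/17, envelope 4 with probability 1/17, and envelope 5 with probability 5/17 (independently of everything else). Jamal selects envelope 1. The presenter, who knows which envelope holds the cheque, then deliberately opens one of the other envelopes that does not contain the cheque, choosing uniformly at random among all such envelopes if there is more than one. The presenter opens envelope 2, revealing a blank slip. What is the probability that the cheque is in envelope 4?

4/59

Condition on the true location of the cheque.
If it is in envelope 1 (prior 5/17): the presenter has 4 equally likely choices, so probability 1/4; weight (5/17)·(1/4) = 5/68.
If it is in envelope 2 (prior 1/17): the presenter opened envelope 2, so this case is ruled out; weight (1/17)·0 = 0.
If it is in either of envelopes 3 and 5 (prior 5/17 each): the presenter has 3 equally likely choices, so probability 1/3; weight (5/17)·(1/3) = 5/51 each.
If it is in envelope 4 (prior 1/17): the presenter has 3 equally likely choices, so probability 1/3; weight (1/17)·(1/3) = 1/51.
The weights sum to 59/204.
So P(the cheque in envelope 4 | the presenter opened envelope 2) = (1/51) / (59/204) = 4/59.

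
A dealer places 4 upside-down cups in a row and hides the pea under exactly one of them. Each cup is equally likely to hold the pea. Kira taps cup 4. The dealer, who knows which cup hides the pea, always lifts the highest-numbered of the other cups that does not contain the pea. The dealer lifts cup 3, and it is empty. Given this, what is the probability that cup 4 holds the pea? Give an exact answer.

1/3

Apply Bayes' rule, conditioning on where the pea actually is.
If it is under any of cups 1, 2, and 4 (prior 1/4 each): cup 3 is the highest-numbered option available, probability 1; weight (1/4)·1 = 1/4 each.
If it is under cup 3 (prior 1/4): the dealer opened cup 3, so this case is ruled out; weight (1/4)·0 = 0.
The weights sum to 3/4.
So P(the pea under cup 4 | the dealer opened cup 3) = (1/4) / (3/4) = 1/3.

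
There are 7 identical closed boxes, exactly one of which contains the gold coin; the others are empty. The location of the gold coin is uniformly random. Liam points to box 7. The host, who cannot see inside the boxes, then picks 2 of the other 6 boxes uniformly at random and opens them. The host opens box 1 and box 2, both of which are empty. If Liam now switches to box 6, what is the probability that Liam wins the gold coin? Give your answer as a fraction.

Because the host chose which boxes to open without knowing where the gold coin is, the choice is independent of the prize location. Learning that none of the 2 opened boxes holds the gold coin simply rules out those 2 locations and leaves the remaining 5 boxes still equally likely by symmetry.
So P(the gold coin in box 6) = 1/5.

1/5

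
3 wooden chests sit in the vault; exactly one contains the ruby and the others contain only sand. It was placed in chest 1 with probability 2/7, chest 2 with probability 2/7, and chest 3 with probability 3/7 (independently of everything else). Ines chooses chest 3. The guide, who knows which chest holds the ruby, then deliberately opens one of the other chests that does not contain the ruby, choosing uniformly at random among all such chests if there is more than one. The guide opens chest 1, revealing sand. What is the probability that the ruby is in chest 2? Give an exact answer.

Condition on the true location of the ruby.
If it is in chest 1 (prior 2/7): the guide opened chest 1, so this case is ruled out; weight (2/7)·0 = 0.
If it is in chest 2 (prior 2/7): the guide has no choice, probability 1; weight (2/7)·1 = 2/7.
If it is in chest 3 (prior 3/7): the guide has 2 equally likely choices, so probability 1/2; weight (3/7)·(1/2) = 3/14.
The weights sum to 1/2.
So P(the ruby in chest 2 | the guide opened chest 1) = (2/7) / (1/2) = 4/7.

4/7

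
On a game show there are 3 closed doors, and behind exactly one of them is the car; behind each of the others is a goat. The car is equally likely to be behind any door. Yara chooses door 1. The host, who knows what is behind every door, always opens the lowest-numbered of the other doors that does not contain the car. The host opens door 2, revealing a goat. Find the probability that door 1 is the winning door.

Condition on the true location of the car.
If it is behind either of doors 1 and 3 (prior 1/3 each): door 2 is the lowest-numbered option available, probability 1; weight (1/3)·1 = 1/3 each.
If it is behind door 2 (prior 1/3): the host opened door 2, so this case is ruled out; weight (1/3)·0 = 0.
The weights sum to 2/3.
So P(the car behind door 1 | the host opened door 2) = (1/3) / (2/3) = 1/2.

1/2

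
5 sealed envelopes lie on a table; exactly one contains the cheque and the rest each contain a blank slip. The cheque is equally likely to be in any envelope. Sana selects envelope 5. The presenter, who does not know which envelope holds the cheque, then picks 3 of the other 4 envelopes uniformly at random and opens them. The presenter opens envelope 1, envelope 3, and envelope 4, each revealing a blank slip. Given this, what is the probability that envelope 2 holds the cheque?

1/2

Condition on the true location of the cheque.
If it is in any of envelopes 1, 3, and 4 (prior 1/5 each): that envelope was opened and seen not to hold the prize — ruled out; weight (1/5)·0 = 0 each.
If it is in either of envelopes 2 and 5 (prior 1/5 each): the presenter picks exactly this set with probability 1/4 regardless, and none is the prize; weight (1/5)·(1/4) = 1/20 each.
The weights sum to 1/10.
So P(the cheque in envelope 2 | the presenter opened envelope 1, envelope 3, and envelope 4) = (1/20) / (1/10) = 1/2.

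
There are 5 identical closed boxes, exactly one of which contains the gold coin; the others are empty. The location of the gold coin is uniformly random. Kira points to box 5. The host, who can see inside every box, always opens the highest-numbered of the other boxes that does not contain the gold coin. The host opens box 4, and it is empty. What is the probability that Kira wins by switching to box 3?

1/4

Condition on the true location of the gold coin.
If it is in any of boxes 1, 2, 3, and 5 (prior 1/5 each): box 4 is the highest-numbered option available, probability 1; weight (1/5)·1 = 1/5 each.
If it is in box 4 (prior 1/5): the host opened box 4, so this case is ruled out; weight (1/5)·0 = 0.
The weights sum to 4/5.
So P(the gold coin in box 3 | the host opened box 4) = (1/5) / (4/5) = 1/4.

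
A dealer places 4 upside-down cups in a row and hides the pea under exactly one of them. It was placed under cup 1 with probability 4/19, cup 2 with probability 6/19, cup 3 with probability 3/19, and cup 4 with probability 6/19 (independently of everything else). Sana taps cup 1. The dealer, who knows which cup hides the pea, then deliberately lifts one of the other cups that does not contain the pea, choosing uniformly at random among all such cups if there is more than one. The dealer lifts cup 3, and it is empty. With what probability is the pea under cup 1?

2/11

Consider each possible location of the pea in turn.
If it is under cup 1 (prior 4/19): the dealer has 3 equally likely choices, so probability 1/3; weight (4/19)·(1/3) = 4/57.
If it is under either of cups 2 and 4 (prior 6/19 each): the dealer has 2 equally likely choices, so probability 1/2; weight (6/19)·(1/2) = 3/19 each.
If it is under cup 3 (prior 3/19): the dealer opened cup 3, so this case is ruled out; weight (3/19)·0 = 0.
The weights sum to 22/57.
So P(the pea under cup 1 | the dealer opened cup 3) = (4/57) / (22/57) = 2/11.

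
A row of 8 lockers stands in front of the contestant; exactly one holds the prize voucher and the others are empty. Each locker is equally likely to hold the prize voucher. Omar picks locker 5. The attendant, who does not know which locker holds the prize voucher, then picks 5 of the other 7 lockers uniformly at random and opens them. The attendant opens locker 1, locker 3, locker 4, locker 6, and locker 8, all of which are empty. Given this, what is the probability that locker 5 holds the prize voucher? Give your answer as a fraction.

1/3

Consider each possible location of the prize voucher in turn.
If it is in any of lockers 1, 3, 4, 6, and 8 (prior 1/8 each): that locker was opened and seen not to hold the prize — ruled out; weight (1/8)·0 = 0 each.
If it is in any of lockers 2, 5, and 7 (prior 1/8 each): the attendant picks exactly this set with probability 1/21 regardless, and none is the prize; weight (1/8)·(1/21) = 1/168 each.
The weights sum to 1/56.
So P(the prize voucher in locker 5 | the attendant opened locker 1, locker 3, locker 4, locker 6, and locker 8) = (1/168) / (1/56) = 1/3.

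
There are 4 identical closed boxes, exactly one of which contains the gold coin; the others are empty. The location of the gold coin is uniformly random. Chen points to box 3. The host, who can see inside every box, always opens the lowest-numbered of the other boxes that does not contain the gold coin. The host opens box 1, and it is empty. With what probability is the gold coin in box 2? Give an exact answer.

1/3

Apply Bayes' rule, conditioning on where the gold coin actually is.
If it is in box 1 (prior 1/4): the host opened box 1, so this case is ruled out; weight (1/4)·0 = 0.
If it is in any of boxes 2, 3, and 4 (prior 1/4 each): box 1 is the lowest-numbered option available, probability 1; weight (1/4)·1 = 1/4 each.
The weights sum to 3/4.
So P(the gold coin in box 2 | the host opened box 1) = (1/4) / (3/4) = 1/3.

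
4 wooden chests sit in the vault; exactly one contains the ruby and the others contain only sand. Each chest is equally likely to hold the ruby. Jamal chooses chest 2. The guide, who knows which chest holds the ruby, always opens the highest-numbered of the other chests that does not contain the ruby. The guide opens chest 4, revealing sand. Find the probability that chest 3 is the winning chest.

Consider each possible location of the ruby in turn.
If it is in any of chests 1, 2, and 3 (prior 1/4 each): chest 4 is the highest-numbered option available, probability 1; weight (1/4)·1 = 1/4 each.
If it is in chest 4 (prior 1/4): the guide opened chest 4, so this case is ruled out; weight (1/4)·0 = 0.
The weights sum to 3/4.
So P(the ruby in chest 3 | the guide opened chest 4) = (1/4) / (3/4) = 1/3.

1/3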